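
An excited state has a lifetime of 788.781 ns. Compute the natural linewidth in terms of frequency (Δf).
100.887 kHz

Using the energy-time uncertainty principle and E = hf:
ΔEΔt ≥ ℏ/2
hΔf·Δt ≥ ℏ/2

The minimum frequency uncertainty is:
Δf = ℏ/(2hτ) = 1/(4πτ)
Δf = 1/(4π × 7.888e-07 s)
Δf = 1.009e+05 Hz = 100.887 kHz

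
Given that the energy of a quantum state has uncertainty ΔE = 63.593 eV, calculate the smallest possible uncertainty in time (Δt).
5.175 as

Using the energy-time uncertainty principle:
ΔEΔt ≥ ℏ/2

The minimum uncertainty in time is:
Δt_min = ℏ/(2ΔE)
Δt_min = (1.055e-34 J·s) / (2 × 1.019e-17 J)
Δt_min = 5.175e-18 s = 5.175 as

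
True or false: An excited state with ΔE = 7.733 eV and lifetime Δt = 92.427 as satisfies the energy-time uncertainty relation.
Yes, it satisfies the uncertainty relation.

Calculate the product ΔEΔt:
ΔE = 7.733 eV = 1.239e-18 J
ΔEΔt = (1.239e-18 J) × (9.243e-17 s)
ΔEΔt = 1.145e-34 J·s

Compare to the minimum allowed value ℏ/2:
ℏ/2 = 5.273e-35 J·s

Since ΔEΔt = 1.145e-34 J·s ≥ 5.273e-35 J·s = ℏ/2,
this satisfies the uncertainty relation.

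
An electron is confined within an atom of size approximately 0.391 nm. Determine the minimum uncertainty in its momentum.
1.349 × 10^-25 kg·m/s

Using the Heisenberg uncertainty principle:
ΔxΔp ≥ ℏ/2

With Δx ≈ L = 3.910e-10 m (the confinement size):
Δp_min = ℏ/(2Δx)
Δp_min = (1.055e-34 J·s) / (2 × 3.910e-10 m)
Δp_min = 1.349e-25 kg·m/s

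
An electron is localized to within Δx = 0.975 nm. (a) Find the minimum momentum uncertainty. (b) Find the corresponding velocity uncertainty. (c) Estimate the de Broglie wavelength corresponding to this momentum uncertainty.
(a) Δp_min = 5.408 × 10^-26 kg·m/s
(b) Δv_min = 59.368 km/s
(c) λ_dB = 12.252 nm

Step-by-step:

(a) From the uncertainty principle:
Δp_min = ℏ/(2Δx) = (1.055e-34 J·s)/(2 × 9.750e-10 m) = 5.408e-26 kg·m/s

(b) The velocity uncertainty:
Δv = Δp/m = (5.408e-26 kg·m/s)/(9.109e-31 kg) = 5.937e+04 m/s = 59.368 km/s

(c) The de Broglie wavelength for this momentum:
λ = h/p = (6.626e-34 J·s)/(5.408e-26 kg·m/s) = 1.225e-08 m = 12.252 nm

Note: The de Broglie wavelength is comparable to the localization size, as expected from wave-particle duality.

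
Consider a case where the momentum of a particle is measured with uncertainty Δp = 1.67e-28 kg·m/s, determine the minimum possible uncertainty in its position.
315.740 nm

Using the Heisenberg uncertainty principle:
ΔxΔp ≥ ℏ/2

The minimum uncertainty in position is:
Δx_min = ℏ/(2Δp)
Δx_min = (1.055e-34 J·s) / (2 × 1.670e-28 kg·m/s)
Δx_min = 3.157e-07 m = 315.740 nm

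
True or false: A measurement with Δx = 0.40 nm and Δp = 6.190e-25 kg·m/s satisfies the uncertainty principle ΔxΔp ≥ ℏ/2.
Yes, it satisfies the uncertainty principle.

Calculate the product ΔxΔp:
ΔxΔp = (4.000e-10 m) × (6.190e-25 kg·m/s)
ΔxΔp = 2.476e-34 J·s

Compare to the minimum allowed value ℏ/2:
ℏ/2 = 5.273e-35 J·s

Since ΔxΔp = 2.476e-34 J·s ≥ 5.273e-35 J·s = ℏ/2,
the measurement satisfies the uncertainty principle.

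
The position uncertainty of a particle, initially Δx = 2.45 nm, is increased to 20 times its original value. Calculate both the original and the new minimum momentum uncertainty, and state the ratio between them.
Original Δp_min = 2.152 × 10^-26 kg·m/s; new Δp'_min = 1.076 × 10^-27 kg·m/s; ratio Δp'_min/Δp_min = 1/20.

From the uncertainty principle ΔxΔp ≥ ℏ/2, the minimum momentum uncertainty is Δp_min = ℏ/(2Δx).

Original (Δx = 2.45 nm = 2.450e-09 m):
Δp_min = (1.055e-34 J·s)/(2 × 2.450e-09 m) = 2.152e-26 kg·m/s

When Δx → 20Δx:
Δp'_min = ℏ/(2 × 20Δx) = (1/20) × ℏ/(2Δx) = (1/20) × Δp_min
Δp'_min = 1/20 × 2.152e-26 kg·m/s = 1.076e-27 kg·m/s

Since Δp_min ∝ 1/Δx, when Δx is increased to 20 times its original value, Δp_min decreases to 1/20 of its original value.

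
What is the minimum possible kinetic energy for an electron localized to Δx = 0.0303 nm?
10.375 eV

Localizing a particle requires giving it sufficient momentum uncertainty:

1. From uncertainty principle: Δp ≥ ℏ/(2Δx)
   Δp_min = (1.055e-34 J·s) / (2 × 3.030e-11 m)
   Δp_min = 1.740e-24 kg·m/s

2. This momentum uncertainty corresponds to kinetic energy:
   KE ≈ (Δp)²/(2m) = (1.740e-24)²/(2 × 9.109e-31 kg)
   KE = 1.662e-18 J = 10.375 eV

Tighter localization requires more energy.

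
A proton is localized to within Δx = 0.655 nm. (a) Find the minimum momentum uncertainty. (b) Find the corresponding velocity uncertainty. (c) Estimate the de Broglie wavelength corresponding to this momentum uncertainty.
(a) Δp_min = 8.050 × 10^-26 kg·m/s
(b) Δv_min = 48.129 m/s
(c) λ_dB = 8.231 nm

Step-by-step:

(a) From the uncertainty principle:
Δp_min = ℏ/(2Δx) = (1.055e-34 J·s)/(2 × 6.550e-10 m) = 8.050e-26 kg·m/s

(b) The velocity uncertainty:
Δv = Δp/m = (8.050e-26 kg·m/s)/(1.673e-27 kg) = 4.813e+01 m/s = 48.129 m/s

(c) The de Broglie wavelength for this momentum:
λ = h/p = (6.626e-34 J·s)/(8.050e-26 kg·m/s) = 8.231e-09 m = 8.231 nm

Note: The de Broglie wavelength is comparable to the localization size, as expected from wave-particle duality.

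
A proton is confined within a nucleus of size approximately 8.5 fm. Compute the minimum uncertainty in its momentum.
6.203 × 10^-21 kg·m/s

Using the Heisenberg uncertainty principle:
ΔxΔp ≥ ℏ/2

With Δx ≈ L = 8.500e-15 m (the confinement size):
Δp_min = ℏ/(2Δx)
Δp_min = (1.055e-34 J·s) / (2 × 8.500e-15 m)
Δp_min = 6.203e-21 kg·m/s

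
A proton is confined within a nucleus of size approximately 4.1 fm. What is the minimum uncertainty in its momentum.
1.286 × 10^-20 kg·m/s

Using the Heisenberg uncertainty principle:
ΔxΔp ≥ ℏ/2

With Δx ≈ L = 4.100e-15 m (the confinement size):
Δp_min = ℏ/(2Δx)
Δp_min = (1.055e-34 J·s) / (2 × 4.100e-15 m)
Δp_min = 1.286e-20 kg·m/s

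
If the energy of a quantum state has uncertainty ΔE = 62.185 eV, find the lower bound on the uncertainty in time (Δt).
5.292 as

Using the energy-time uncertainty principle:
ΔEΔt ≥ ℏ/2

The minimum uncertainty in time is:
Δt_min = ℏ/(2ΔE)
Δt_min = (1.055e-34 J·s) / (2 × 9.963e-18 J)
Δt_min = 5.292e-18 s = 5.292 as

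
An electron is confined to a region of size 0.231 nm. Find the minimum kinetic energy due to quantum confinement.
178.500 meV

Using the uncertainty principle:

1. Position uncertainty: Δx ≈ 2.310e-10 m
2. Minimum momentum uncertainty: Δp = ℏ/(2Δx) = 2.283e-25 kg·m/s
3. Minimum kinetic energy:
   KE = (Δp)²/(2m) = (2.283e-25)²/(2 × 9.109e-31 kg)
   KE = 2.860e-20 J = 178.500 meV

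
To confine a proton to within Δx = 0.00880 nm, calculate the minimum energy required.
66.987 meV

Localizing a particle requires giving it sufficient momentum uncertainty:

1. From uncertainty principle: Δp ≥ ℏ/(2Δx)
   Δp_min = (1.055e-34 J·s) / (2 × 8.800e-12 m)
   Δp_min = 5.992e-24 kg·m/s

2. This momentum uncertainty corresponds to kinetic energy:
   KE ≈ (Δp)²/(2m) = (5.992e-24)²/(2 × 1.673e-27 kg)
   KE = 1.073e-20 J = 66.987 meV

Tighter localization requires more energy.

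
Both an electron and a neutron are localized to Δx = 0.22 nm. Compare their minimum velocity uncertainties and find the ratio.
The electron has the larger minimum velocity uncertainty, by a ratio of 1838.7.

For both particles, Δp_min = ℏ/(2Δx) = 2.397e-25 kg·m/s (same for both).

The velocity uncertainty is Δv = Δp/m:
- electron: Δv = 2.397e-25 / 9.109e-31 = 2.631e+05 m/s = 263.108 km/s
- neutron: Δv = 2.397e-25 / 1.675e-27 = 1.431e+02 m/s = 143.096 m/s

Ratio: 2.631e+05 / 1.431e+02 = 1838.7

The lighter particle has larger velocity uncertainty because Δv ∝ 1/m.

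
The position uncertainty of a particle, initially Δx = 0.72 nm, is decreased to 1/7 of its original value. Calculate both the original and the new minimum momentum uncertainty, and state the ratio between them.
Original Δp_min = 7.323 × 10^-26 kg·m/s; new Δp'_min = 5.126 × 10^-25 kg·m/s; ratio Δp'_min/Δp_min = 7.

From the uncertainty principle ΔxΔp ≥ ℏ/2, the minimum momentum uncertainty is Δp_min = ℏ/(2Δx).

Original (Δx = 0.72 nm = 7.200e-10 m):
Δp_min = (1.055e-34 J·s)/(2 × 7.200e-10 m) = 7.323e-26 kg·m/s

When Δx → (1/7)Δx:
Δp'_min = ℏ/(2 × (1/7)Δx) = 7 × ℏ/(2Δx) = 7 × Δp_min
Δp'_min = 7 × 7.323e-26 kg·m/s = 5.126e-25 kg·m/s

Since Δp_min ∝ 1/Δx, when Δx is decreased to 1/7 of its original value, Δp_min increases to 7 times its original value.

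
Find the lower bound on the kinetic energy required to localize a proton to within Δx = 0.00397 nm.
329.134 meV

Localizing a particle requires giving it sufficient momentum uncertainty:

1. From uncertainty principle: Δp ≥ ℏ/(2Δx)
   Δp_min = (1.055e-34 J·s) / (2 × 3.970e-12 m)
   Δp_min = 1.328e-23 kg·m/s

2. This momentum uncertainty corresponds to kinetic energy:
   KE ≈ (Δp)²/(2m) = (1.328e-23)²/(2 × 1.673e-27 kg)
   KE = 5.273e-20 J = 329.134 meV

Tighter localization requires more energy.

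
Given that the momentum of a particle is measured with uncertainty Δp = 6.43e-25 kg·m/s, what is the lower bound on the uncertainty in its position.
82.004 pm

Using the Heisenberg uncertainty principle:
ΔxΔp ≥ ℏ/2

The minimum uncertainty in position is:
Δx_min = ℏ/(2Δp)
Δx_min = (1.055e-34 J·s) / (2 × 6.430e-25 kg·m/s)
Δx_min = 8.200e-11 m = 82.004 pm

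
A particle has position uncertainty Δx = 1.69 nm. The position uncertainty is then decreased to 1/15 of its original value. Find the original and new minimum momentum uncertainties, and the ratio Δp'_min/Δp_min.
Original Δp_min = 3.120 × 10^-26 kg·m/s; new Δp'_min = 4.680 × 10^-25 kg·m/s; ratio Δp'_min/Δp_min = 15.

From the uncertainty principle ΔxΔp ≥ ℏ/2, the minimum momentum uncertainty is Δp_min = ℏ/(2Δx).

Original (Δx = 1.69 nm = 1.690e-09 m):
Δp_min = (1.055e-34 J·s)/(2 × 1.690e-09 m) = 3.120e-26 kg·m/s

When Δx → (1/15)Δx:
Δp'_min = ℏ/(2 × (1/15)Δx) = 15 × ℏ/(2Δx) = 15 × Δp_min
Δp'_min = 15 × 3.120e-26 kg·m/s = 4.680e-25 kg·m/s

Since Δp_min ∝ 1/Δx, when Δx is decreased to 1/15 of its original value, Δp_min increases to 15 times its original value.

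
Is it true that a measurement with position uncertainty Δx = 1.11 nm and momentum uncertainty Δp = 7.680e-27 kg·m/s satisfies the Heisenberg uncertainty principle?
No, it violates the uncertainty principle (impossible measurement).

Calculate the product ΔxΔp:
ΔxΔp = (1.110e-09 m) × (7.680e-27 kg·m/s)
ΔxΔp = 8.525e-36 J·s

Compare to the minimum allowed value ℏ/2:
ℏ/2 = 5.273e-35 J·s

Since ΔxΔp = 8.525e-36 J·s < 5.273e-35 J·s = ℏ/2,
the measurement violates the uncertainty principle.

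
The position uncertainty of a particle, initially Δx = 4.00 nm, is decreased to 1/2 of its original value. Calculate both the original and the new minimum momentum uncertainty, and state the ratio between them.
Original Δp_min = 1.318 × 10^-26 kg·m/s; new Δp'_min = 2.636 × 10^-26 kg·m/s; ratio Δp'_min/Δp_min = 2.

From the uncertainty principle ΔxΔp ≥ ℏ/2, the minimum momentum uncertainty is Δp_min = ℏ/(2Δx).

Original (Δx = 4.00 nm = 4.000e-09 m):
Δp_min = (1.055e-34 J·s)/(2 × 4.000e-09 m) = 1.318e-26 kg·m/s

When Δx → (1/2)Δx:
Δp'_min = ℏ/(2 × (1/2)Δx) = 2 × ℏ/(2Δx) = 2 × Δp_min
Δp'_min = 2 × 1.318e-26 kg·m/s = 2.636e-26 kg·m/s

Since Δp_min ∝ 1/Δx, when Δx is decreased to 1/2 of its original value, Δp_min increases to 2 times its original value.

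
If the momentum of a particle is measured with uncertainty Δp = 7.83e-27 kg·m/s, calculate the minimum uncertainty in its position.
6.734 nm

Using the Heisenberg uncertainty principle:
ΔxΔp ≥ ℏ/2

The minimum uncertainty in position is:
Δx_min = ℏ/(2Δp)
Δx_min = (1.055e-34 J·s) / (2 × 7.830e-27 kg·m/s)
Δx_min = 6.734e-09 m = 6.734 nm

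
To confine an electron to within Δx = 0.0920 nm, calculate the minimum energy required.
1.125 eV

Localizing a particle requires giving it sufficient momentum uncertainty:

1. From uncertainty principle: Δp ≥ ℏ/(2Δx)
   Δp_min = (1.055e-34 J·s) / (2 × 9.200e-11 m)
   Δp_min = 5.731e-25 kg·m/s

2. This momentum uncertainty corresponds to kinetic energy:
   KE ≈ (Δp)²/(2m) = (5.731e-25)²/(2 × 9.109e-31 kg)
   KE = 1.803e-19 J = 1.125 eV

Tighter localization requires more energy.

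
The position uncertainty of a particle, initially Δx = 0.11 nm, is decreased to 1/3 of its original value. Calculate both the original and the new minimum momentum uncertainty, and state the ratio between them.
Original Δp_min = 4.794 × 10^-25 kg·m/s; new Δp'_min = 1.438 × 10^-24 kg·m/s; ratio Δp'_min/Δp_min = 3.

From the uncertainty principle ΔxΔp ≥ ℏ/2, the minimum momentum uncertainty is Δp_min = ℏ/(2Δx).

Original (Δx = 0.11 nm = 1.100e-10 m):
Δp_min = (1.055e-34 J·s)/(2 × 1.100e-10 m) = 4.794e-25 kg·m/s

When Δx → (1/3)Δx:
Δp'_min = ℏ/(2 × (1/3)Δx) = 3 × ℏ/(2Δx) = 3 × Δp_min
Δp'_min = 3 × 4.794e-25 kg·m/s = 1.438e-24 kg·m/s

Since Δp_min ∝ 1/Δx, when Δx is decreased to 1/3 of its original value, Δp_min increases to 3 times its original value.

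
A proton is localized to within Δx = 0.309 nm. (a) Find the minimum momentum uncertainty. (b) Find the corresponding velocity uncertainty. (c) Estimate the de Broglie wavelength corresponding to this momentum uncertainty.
(a) Δp_min = 1.706 × 10^-25 kg·m/s
(b) Δv_min = 102.021 m/s
(c) λ_dB = 3.883 nm

Step-by-step:

(a) From the uncertainty principle:
Δp_min = ℏ/(2Δx) = (1.055e-34 J·s)/(2 × 3.090e-10 m) = 1.706e-25 kg·m/s

(b) The velocity uncertainty:
Δv = Δp/m = (1.706e-25 kg·m/s)/(1.673e-27 kg) = 1.020e+02 m/s = 102.021 m/s

(c) The de Broglie wavelength for this momentum:
λ = h/p = (6.626e-34 J·s)/(1.706e-25 kg·m/s) = 3.883e-09 m = 3.883 nm

Note: The de Broglie wavelength is comparable to the localization size, as expected from wave-particle duality.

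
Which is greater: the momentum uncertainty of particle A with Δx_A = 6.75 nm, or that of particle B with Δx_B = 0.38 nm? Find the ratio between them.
Particle B has the larger minimum momentum uncertainty, by a factor of 17.76.

For each particle, the minimum momentum uncertainty is Δp_min = ℏ/(2Δx):

Particle A: Δp_A = ℏ/(2×6.750e-09 m) = 7.812e-27 kg·m/s
Particle B: Δp_B = ℏ/(2×3.800e-10 m) = 1.388e-25 kg·m/s

Ratio: Δp_B/Δp_A = 17.76

Since Δp_min ∝ 1/Δx, the particle with smaller position uncertainty (B) has larger momentum uncertainty.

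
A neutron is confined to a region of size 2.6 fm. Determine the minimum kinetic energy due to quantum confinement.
766.318 keV

Using the uncertainty principle:

1. Position uncertainty: Δx ≈ 2.600e-15 m
2. Minimum momentum uncertainty: Δp = ℏ/(2Δx) = 2.028e-20 kg·m/s
3. Minimum kinetic energy:
   KE = (Δp)²/(2m) = (2.028e-20)²/(2 × 1.675e-27 kg)
   KE = 1.228e-13 J = 766.318 keV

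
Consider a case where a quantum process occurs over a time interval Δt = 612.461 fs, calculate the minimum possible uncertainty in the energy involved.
537.350 μeV

Using the energy-time uncertainty principle:
ΔEΔt ≥ ℏ/2

The minimum uncertainty in energy is:
ΔE_min = ℏ/(2Δt)
ΔE_min = (1.055e-34 J·s) / (2 × 6.125e-13 s)
ΔE_min = 8.609e-23 J = 537.350 μeV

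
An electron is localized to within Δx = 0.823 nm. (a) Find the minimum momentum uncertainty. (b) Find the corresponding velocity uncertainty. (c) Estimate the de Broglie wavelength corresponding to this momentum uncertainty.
(a) Δp_min = 6.407 × 10^-26 kg·m/s
(b) Δv_min = 70.333 km/s
(c) λ_dB = 10.342 nm

Step-by-step:

(a) From the uncertainty principle:
Δp_min = ℏ/(2Δx) = (1.055e-34 J·s)/(2 × 8.230e-10 m) = 6.407e-26 kg·m/s

(b) The velocity uncertainty:
Δv = Δp/m = (6.407e-26 kg·m/s)/(9.109e-31 kg) = 7.033e+04 m/s = 70.333 km/s

(c) The de Broglie wavelength for this momentum:
λ = h/p = (6.626e-34 J·s)/(6.407e-26 kg·m/s) = 1.034e-08 m = 10.342 nm

Note: The de Broglie wavelength is comparable to the localization size, as expected from wave-particle duality.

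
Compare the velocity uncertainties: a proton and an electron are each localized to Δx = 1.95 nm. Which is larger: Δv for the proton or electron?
The electron has the larger minimum velocity uncertainty, by a ratio of 1836.2.

For both particles, Δp_min = ℏ/(2Δx) = 2.704e-26 kg·m/s (same for both).

The velocity uncertainty is Δv = Δp/m:
- proton: Δv = 2.704e-26 / 1.673e-27 = 1.617e+01 m/s = 16.166 m/s
- electron: Δv = 2.704e-26 / 9.109e-31 = 2.968e+04 m/s = 29.684 km/s

Ratio: 2.968e+04 / 1.617e+01 = 1836.2

The lighter particle has larger velocity uncertainty because Δv ∝ 1/m.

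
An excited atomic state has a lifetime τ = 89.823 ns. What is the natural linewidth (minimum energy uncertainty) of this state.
3.664 neV

Using the energy-time uncertainty principle:
ΔEΔt ≥ ℏ/2

The lifetime τ represents the time uncertainty Δt.
The natural linewidth (minimum energy uncertainty) is:

ΔE = ℏ/(2τ)
ΔE = (1.055e-34 J·s) / (2 × 8.982e-08 s)
ΔE = 5.870e-28 J = 3.664 neV

This natural linewidth limits the precision of spectroscopic measurements.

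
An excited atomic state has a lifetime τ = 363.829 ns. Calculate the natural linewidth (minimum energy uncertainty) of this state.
904.562 peV

Using the energy-time uncertainty principle:
ΔEΔt ≥ ℏ/2

The lifetime τ represents the time uncertainty Δt.
The natural linewidth (minimum energy uncertainty) is:

ΔE = ℏ/(2τ)
ΔE = (1.055e-34 J·s) / (2 × 3.638e-07 s)
ΔE = 1.449e-28 J = 904.562 peV

This natural linewidth limits the precision of spectroscopic measurements.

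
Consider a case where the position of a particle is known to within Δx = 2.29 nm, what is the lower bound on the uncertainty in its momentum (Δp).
2.303 × 10^-26 kg·m/s

Using the Heisenberg uncertainty principle:
ΔxΔp ≥ ℏ/2

The minimum uncertainty in momentum is:
Δp_min = ℏ/(2Δx)
Δp_min = (1.055e-34 J·s) / (2 × 2.290e-09 m)
Δp_min = 2.303e-26 kg·m/s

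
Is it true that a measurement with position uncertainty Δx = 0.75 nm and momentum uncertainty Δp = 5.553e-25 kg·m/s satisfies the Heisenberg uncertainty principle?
Yes, it satisfies the uncertainty principle.

Calculate the product ΔxΔp:
ΔxΔp = (7.500e-10 m) × (5.553e-25 kg·m/s)
ΔxΔp = 4.165e-34 J·s

Compare to the minimum allowed value ℏ/2:
ℏ/2 = 5.273e-35 J·s

Since ΔxΔp = 4.165e-34 J·s ≥ 5.273e-35 J·s = ℏ/2,
the measurement satisfies the uncertainty principle.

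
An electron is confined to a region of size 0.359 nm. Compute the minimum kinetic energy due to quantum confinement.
73.905 meV

Using the uncertainty principle:

1. Position uncertainty: Δx ≈ 3.590e-10 m
2. Minimum momentum uncertainty: Δp = ℏ/(2Δx) = 1.469e-25 kg·m/s
3. Minimum kinetic energy:
   KE = (Δp)²/(2m) = (1.469e-25)²/(2 × 9.109e-31 kg)
   KE = 1.184e-20 J = 73.905 meV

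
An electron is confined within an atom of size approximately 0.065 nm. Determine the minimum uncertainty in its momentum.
8.112 × 10^-25 kg·m/s

Using the Heisenberg uncertainty principle:
ΔxΔp ≥ ℏ/2

With Δx ≈ L = 6.500e-11 m (the confinement size):
Δp_min = ℏ/(2Δx)
Δp_min = (1.055e-34 J·s) / (2 × 6.500e-11 m)
Δp_min = 8.112e-25 kg·m/s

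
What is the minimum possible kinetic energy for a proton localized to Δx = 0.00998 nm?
52.083 meV

Localizing a particle requires giving it sufficient momentum uncertainty:

1. From uncertainty principle: Δp ≥ ℏ/(2Δx)
   Δp_min = (1.055e-34 J·s) / (2 × 9.980e-12 m)
   Δp_min = 5.283e-24 kg·m/s

2. This momentum uncertainty corresponds to kinetic energy:
   KE ≈ (Δp)²/(2m) = (5.283e-24)²/(2 × 1.673e-27 kg)
   KE = 8.345e-21 J = 52.083 meV

Tighter localization requires more energy.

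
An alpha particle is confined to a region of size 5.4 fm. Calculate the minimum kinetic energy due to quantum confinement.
44.781 keV

Using the uncertainty principle:

1. Position uncertainty: Δx ≈ 5.400e-15 m
2. Minimum momentum uncertainty: Δp = ℏ/(2Δx) = 9.765e-21 kg·m/s
3. Minimum kinetic energy:
   KE = (Δp)²/(2m) = (9.765e-21)²/(2 × 6.645e-27 kg)
   KE = 7.175e-15 J = 44.781 keV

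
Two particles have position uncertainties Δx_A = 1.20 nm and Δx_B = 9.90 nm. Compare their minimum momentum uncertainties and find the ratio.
Particle A has the larger minimum momentum uncertainty, by a factor of 8.25.

For each particle, the minimum momentum uncertainty is Δp_min = ℏ/(2Δx):

Particle A: Δp_A = ℏ/(2×1.200e-09 m) = 4.394e-26 kg·m/s
Particle B: Δp_B = ℏ/(2×9.900e-09 m) = 5.326e-27 kg·m/s

Ratio: Δp_A/Δp_B = 8.25

Since Δp_min ∝ 1/Δx, the particle with smaller position uncertainty (A) has larger momentum uncertainty.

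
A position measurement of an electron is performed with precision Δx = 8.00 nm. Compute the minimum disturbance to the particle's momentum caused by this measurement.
6.591 × 10^-27 kg·m/s

The uncertainty principle implies that measuring position disturbs momentum:
ΔxΔp ≥ ℏ/2

When we measure position with precision Δx, we necessarily introduce a momentum uncertainty:
Δp ≥ ℏ/(2Δx)
Δp_min = (1.055e-34 J·s) / (2 × 8.000e-09 m)
Δp_min = 6.591e-27 kg·m/s

The more precisely we measure position, the greater the momentum disturbance.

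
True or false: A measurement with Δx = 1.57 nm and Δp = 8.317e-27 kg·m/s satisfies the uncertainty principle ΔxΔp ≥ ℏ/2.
No, it violates the uncertainty principle (impossible measurement).

Calculate the product ΔxΔp:
ΔxΔp = (1.570e-09 m) × (8.317e-27 kg·m/s)
ΔxΔp = 1.306e-35 J·s

Compare to the minimum allowed value ℏ/2:
ℏ/2 = 5.273e-35 J·s

Since ΔxΔp = 1.306e-35 J·s < 5.273e-35 J·s = ℏ/2,
the measurement violates the uncertainty principle.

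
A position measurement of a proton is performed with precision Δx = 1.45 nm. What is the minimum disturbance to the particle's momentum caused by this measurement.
3.636 × 10^-26 kg·m/s

The uncertainty principle implies that measuring position disturbs momentum:
ΔxΔp ≥ ℏ/2

When we measure position with precision Δx, we necessarily introduce a momentum uncertainty:
Δp ≥ ℏ/(2Δx)
Δp_min = (1.055e-34 J·s) / (2 × 1.450e-09 m)
Δp_min = 3.636e-26 kg·m/s

The more precisely we measure position, the greater the momentum disturbance.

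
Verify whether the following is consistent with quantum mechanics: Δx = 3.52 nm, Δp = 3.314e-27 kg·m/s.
No, it violates the uncertainty principle (impossible measurement).

Calculate the product ΔxΔp:
ΔxΔp = (3.520e-09 m) × (3.314e-27 kg·m/s)
ΔxΔp = 1.167e-35 J·s

Compare to the minimum allowed value ℏ/2:
ℏ/2 = 5.273e-35 J·s

Since ΔxΔp = 1.167e-35 J·s < 5.273e-35 J·s = ℏ/2,
the measurement violates the uncertainty principle.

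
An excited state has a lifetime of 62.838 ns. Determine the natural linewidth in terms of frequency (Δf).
1.266 MHz

Using the energy-time uncertainty principle and E = hf:
ΔEΔt ≥ ℏ/2
hΔf·Δt ≥ ℏ/2

The minimum frequency uncertainty is:
Δf = ℏ/(2hτ) = 1/(4πτ)
Δf = 1/(4π × 6.284e-08 s)
Δf = 1.266e+06 Hz = 1.266 MHz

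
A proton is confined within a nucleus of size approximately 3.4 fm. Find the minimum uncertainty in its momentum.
1.551 × 10^-20 kg·m/s

Using the Heisenberg uncertainty principle:
ΔxΔp ≥ ℏ/2

With Δx ≈ L = 3.400e-15 m (the confinement size):
Δp_min = ℏ/(2Δx)
Δp_min = (1.055e-34 J·s) / (2 × 3.400e-15 m)
Δp_min = 1.551e-20 kg·m/s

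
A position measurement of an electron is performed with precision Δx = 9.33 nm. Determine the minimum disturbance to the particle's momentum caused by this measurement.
5.652 × 10^-27 kg·m/s

The uncertainty principle implies that measuring position disturbs momentum:
ΔxΔp ≥ ℏ/2

When we measure position with precision Δx, we necessarily introduce a momentum uncertainty:
Δp ≥ ℏ/(2Δx)
Δp_min = (1.055e-34 J·s) / (2 × 9.330e-09 m)
Δp_min = 5.652e-27 kg·m/s

The more precisely we measure position, the greater the momentum disturbance.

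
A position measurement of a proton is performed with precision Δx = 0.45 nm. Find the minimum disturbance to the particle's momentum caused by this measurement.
1.172 × 10^-25 kg·m/s

The uncertainty principle implies that measuring position disturbs momentum:
ΔxΔp ≥ ℏ/2

When we measure position with precision Δx, we necessarily introduce a momentum uncertainty:
Δp ≥ ℏ/(2Δx)
Δp_min = (1.055e-34 J·s) / (2 × 4.500e-10 m)
Δp_min = 1.172e-25 kg·m/s

The more precisely we measure position, the greater the momentum disturbance.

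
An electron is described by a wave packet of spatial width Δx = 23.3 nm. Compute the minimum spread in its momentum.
2.263 × 10^-27 kg·m/s

For a wave packet, the spatial width Δx and momentum spread Δp are related by the uncertainty principle:
ΔxΔp ≥ ℏ/2

The minimum momentum spread is:
Δp_min = ℏ/(2Δx)
Δp_min = (1.055e-34 J·s) / (2 × 2.330e-08 m)
Δp_min = 2.263e-27 kg·m/s

A wave packet cannot have both a well-defined position and well-defined momentum.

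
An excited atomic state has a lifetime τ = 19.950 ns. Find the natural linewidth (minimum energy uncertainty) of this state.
16.497 neV

Using the energy-time uncertainty principle:
ΔEΔt ≥ ℏ/2

The lifetime τ represents the time uncertainty Δt.
The natural linewidth (minimum energy uncertainty) is:

ΔE = ℏ/(2τ)
ΔE = (1.055e-34 J·s) / (2 × 1.995e-08 s)
ΔE = 2.643e-27 J = 16.497 neV

This natural linewidth limits the precision of spectroscopic measurements.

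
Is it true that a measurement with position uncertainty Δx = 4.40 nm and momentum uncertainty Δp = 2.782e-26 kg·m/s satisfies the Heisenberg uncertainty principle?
Yes, it satisfies the uncertainty principle.

Calculate the product ΔxΔp:
ΔxΔp = (4.400e-09 m) × (2.782e-26 kg·m/s)
ΔxΔp = 1.224e-34 J·s

Compare to the minimum allowed value ℏ/2:
ℏ/2 = 5.273e-35 J·s

Since ΔxΔp = 1.224e-34 J·s ≥ 5.273e-35 J·s = ℏ/2,
the measurement satisfies the uncertainty principle.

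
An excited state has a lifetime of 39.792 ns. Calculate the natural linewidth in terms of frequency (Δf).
2.000 MHz

Using the energy-time uncertainty principle and E = hf:
ΔEΔt ≥ ℏ/2
hΔf·Δt ≥ ℏ/2

The minimum frequency uncertainty is:
Δf = ℏ/(2hτ) = 1/(4πτ)
Δf = 1/(4π × 3.979e-08 s)
Δf = 2.000e+06 Hz = 2.000 MHz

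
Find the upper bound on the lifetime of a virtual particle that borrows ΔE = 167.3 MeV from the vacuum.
1.967 ys

Using the energy-time uncertainty principle:
ΔEΔt ≥ ℏ/2

For a virtual particle borrowing energy ΔE, the maximum lifetime is:
Δt_max = ℏ/(2ΔE)

Converting energy:
ΔE = 167.3 MeV = 2.680e-11 J

Δt_max = (1.055e-34 J·s) / (2 × 2.680e-11 J)
Δt_max = 1.967e-24 s = 1.967 ys

Virtual particles with higher borrowed energy exist for shorter times.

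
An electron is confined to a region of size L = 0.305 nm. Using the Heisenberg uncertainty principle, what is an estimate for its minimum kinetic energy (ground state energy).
102.391 meV

Using the uncertainty principle to estimate ground state energy:

1. The position uncertainty is approximately the confinement size:
   Δx ≈ L = 3.050e-10 m

2. From ΔxΔp ≥ ℏ/2, the minimum momentum uncertainty is:
   Δp ≈ ℏ/(2L) = 1.729e-25 kg·m/s

3. The kinetic energy is approximately:
   KE ≈ (Δp)²/(2m) = (1.729e-25)²/(2 × 9.109e-31 kg)
   KE ≈ 1.640e-20 J = 102.391 meV

This is an order-of-magnitude estimate of the ground state energy.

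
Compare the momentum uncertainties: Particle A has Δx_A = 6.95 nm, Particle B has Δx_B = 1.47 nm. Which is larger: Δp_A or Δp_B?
Particle B has the larger minimum momentum uncertainty, by a factor of 4.73.

For each particle, the minimum momentum uncertainty is Δp_min = ℏ/(2Δx):

Particle A: Δp_A = ℏ/(2×6.950e-09 m) = 7.587e-27 kg·m/s
Particle B: Δp_B = ℏ/(2×1.470e-09 m) = 3.587e-26 kg·m/s

Ratio: Δp_B/Δp_A = 4.73

Since Δp_min ∝ 1/Δx, the particle with smaller position uncertainty (B) has larger momentum uncertainty.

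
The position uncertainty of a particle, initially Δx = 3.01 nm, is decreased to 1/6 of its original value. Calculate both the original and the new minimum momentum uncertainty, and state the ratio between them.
Original Δp_min = 1.752 × 10^-26 kg·m/s; new Δp'_min = 1.051 × 10^-25 kg·m/s; ratio Δp'_min/Δp_min = 6.

From the uncertainty principle ΔxΔp ≥ ℏ/2, the minimum momentum uncertainty is Δp_min = ℏ/(2Δx).

Original (Δx = 3.01 nm = 3.010e-09 m):
Δp_min = (1.055e-34 J·s)/(2 × 3.010e-09 m) = 1.752e-26 kg·m/s

When Δx → (1/6)Δx:
Δp'_min = ℏ/(2 × (1/6)Δx) = 6 × ℏ/(2Δx) = 6 × Δp_min
Δp'_min = 6 × 1.752e-26 kg·m/s = 1.051e-25 kg·m/s

Since Δp_min ∝ 1/Δx, when Δx is decreased to 1/6 of its original value, Δp_min increases to 6 times its original value.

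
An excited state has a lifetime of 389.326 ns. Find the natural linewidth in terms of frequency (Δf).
204.398 kHz

Using the energy-time uncertainty principle and E = hf:
ΔEΔt ≥ ℏ/2
hΔf·Δt ≥ ℏ/2

The minimum frequency uncertainty is:
Δf = ℏ/(2hτ) = 1/(4πτ)
Δf = 1/(4π × 3.893e-07 s)
Δf = 2.044e+05 Hz = 204.398 kHz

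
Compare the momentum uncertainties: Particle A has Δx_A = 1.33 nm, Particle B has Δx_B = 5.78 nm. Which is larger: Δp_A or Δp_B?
Particle A has the larger minimum momentum uncertainty, by a factor of 4.35.

For each particle, the minimum momentum uncertainty is Δp_min = ℏ/(2Δx):

Particle A: Δp_A = ℏ/(2×1.330e-09 m) = 3.965e-26 kg·m/s
Particle B: Δp_B = ℏ/(2×5.780e-09 m) = 9.123e-27 kg·m/s

Ratio: Δp_A/Δp_B = 4.35

Since Δp_min ∝ 1/Δx, the particle with smaller position uncertainty (A) has larger momentum uncertainty.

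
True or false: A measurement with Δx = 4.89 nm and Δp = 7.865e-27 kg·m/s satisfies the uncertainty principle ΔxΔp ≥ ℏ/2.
No, it violates the uncertainty principle (impossible measurement).

Calculate the product ΔxΔp:
ΔxΔp = (4.890e-09 m) × (7.865e-27 kg·m/s)
ΔxΔp = 3.846e-35 J·s

Compare to the minimum allowed value ℏ/2:
ℏ/2 = 5.273e-35 J·s

Since ΔxΔp = 3.846e-35 J·s < 5.273e-35 J·s = ℏ/2,
the measurement violates the uncertainty principle.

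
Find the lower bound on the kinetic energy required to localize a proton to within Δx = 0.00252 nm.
816.870 meV

Localizing a particle requires giving it sufficient momentum uncertainty:

1. From uncertainty principle: Δp ≥ ℏ/(2Δx)
   Δp_min = (1.055e-34 J·s) / (2 × 2.520e-12 m)
   Δp_min = 2.092e-23 kg·m/s

2. This momentum uncertainty corresponds to kinetic energy:
   KE ≈ (Δp)²/(2m) = (2.092e-23)²/(2 × 1.673e-27 kg)
   KE = 1.309e-19 J = 816.870 meV

Tighter localization requires more energy.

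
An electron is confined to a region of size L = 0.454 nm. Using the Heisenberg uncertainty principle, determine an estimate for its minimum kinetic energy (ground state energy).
46.212 meV

Using the uncertainty principle to estimate ground state energy:

1. The position uncertainty is approximately the confinement size:
   Δx ≈ L = 4.540e-10 m

2. From ΔxΔp ≥ ℏ/2, the minimum momentum uncertainty is:
   Δp ≈ ℏ/(2L) = 1.161e-25 kg·m/s

3. The kinetic energy is approximately:
   KE ≈ (Δp)²/(2m) = (1.161e-25)²/(2 × 9.109e-31 kg)
   KE ≈ 7.404e-21 J = 46.212 meV

This is an order-of-magnitude estimate of the ground state energy.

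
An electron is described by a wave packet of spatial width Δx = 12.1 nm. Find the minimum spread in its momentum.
4.358 × 10^-27 kg·m/s

For a wave packet, the spatial width Δx and momentum spread Δp are related by the uncertainty principle:
ΔxΔp ≥ ℏ/2

The minimum momentum spread is:
Δp_min = ℏ/(2Δx)
Δp_min = (1.055e-34 J·s) / (2 × 1.210e-08 m)
Δp_min = 4.358e-27 kg·m/s

A wave packet cannot have both a well-defined position and well-defined momentum.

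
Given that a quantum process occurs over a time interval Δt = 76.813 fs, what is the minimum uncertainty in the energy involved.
4.285 meV

Using the energy-time uncertainty principle:
ΔEΔt ≥ ℏ/2

The minimum uncertainty in energy is:
ΔE_min = ℏ/(2Δt)
ΔE_min = (1.055e-34 J·s) / (2 × 7.681e-14 s)
ΔE_min = 6.865e-22 J = 4.285 meV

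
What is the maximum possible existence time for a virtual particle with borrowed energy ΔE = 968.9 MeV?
3.397 × 10^-25 s

Using the energy-time uncertainty principle:
ΔEΔt ≥ ℏ/2

For a virtual particle borrowing energy ΔE, the maximum lifetime is:
Δt_max = ℏ/(2ΔE)

Converting energy:
ΔE = 968.9 MeV = 1.552e-10 J

Δt_max = (1.055e-34 J·s) / (2 × 1.552e-10 J)
Δt_max = 3.397e-25 s = 3.397 × 10^-25 s

Virtual particles with higher borrowed energy exist for shorter times.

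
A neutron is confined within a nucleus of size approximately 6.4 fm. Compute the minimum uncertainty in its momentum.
8.239 × 10^-21 kg·m/s

Using the Heisenberg uncertainty principle:
ΔxΔp ≥ ℏ/2

With Δx ≈ L = 6.400e-15 m (the confinement size):
Δp_min = ℏ/(2Δx)
Δp_min = (1.055e-34 J·s) / (2 × 6.400e-15 m)
Δp_min = 8.239e-21 kg·m/s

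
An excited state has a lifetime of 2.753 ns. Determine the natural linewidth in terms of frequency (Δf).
28.906 MHz

Using the energy-time uncertainty principle and E = hf:
ΔEΔt ≥ ℏ/2
hΔf·Δt ≥ ℏ/2

The minimum frequency uncertainty is:
Δf = ℏ/(2hτ) = 1/(4πτ)
Δf = 1/(4π × 2.753e-09 s)
Δf = 2.891e+07 Hz = 28.906 MHz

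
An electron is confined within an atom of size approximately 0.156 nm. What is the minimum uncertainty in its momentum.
3.380 × 10^-25 kg·m/s

Using the Heisenberg uncertainty principle:
ΔxΔp ≥ ℏ/2

With Δx ≈ L = 1.560e-10 m (the confinement size):
Δp_min = ℏ/(2Δx)
Δp_min = (1.055e-34 J·s) / (2 × 1.560e-10 m)
Δp_min = 3.380e-25 kg·m/s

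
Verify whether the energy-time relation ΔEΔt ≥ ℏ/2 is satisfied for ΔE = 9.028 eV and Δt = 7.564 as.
No, it violates the uncertainty relation.

Calculate the product ΔEΔt:
ΔE = 9.028 eV = 1.446e-18 J
ΔEΔt = (1.446e-18 J) × (7.564e-18 s)
ΔEΔt = 1.094e-35 J·s

Compare to the minimum allowed value ℏ/2:
ℏ/2 = 5.273e-35 J·s

Since ΔEΔt = 1.094e-35 J·s < 5.273e-35 J·s = ℏ/2,
this violates the uncertainty relation.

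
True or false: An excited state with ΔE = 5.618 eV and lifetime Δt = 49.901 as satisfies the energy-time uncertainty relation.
No, it violates the uncertainty relation.

Calculate the product ΔEΔt:
ΔE = 5.618 eV = 9.001e-19 J
ΔEΔt = (9.001e-19 J) × (4.990e-17 s)
ΔEΔt = 4.492e-35 J·s

Compare to the minimum allowed value ℏ/2:
ℏ/2 = 5.273e-35 J·s

Since ΔEΔt = 4.492e-35 J·s < 5.273e-35 J·s = ℏ/2,
this violates the uncertainty relation.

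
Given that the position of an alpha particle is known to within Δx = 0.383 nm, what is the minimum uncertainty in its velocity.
20.719 m/s

Using the Heisenberg uncertainty principle and Δp = mΔv:
ΔxΔp ≥ ℏ/2
Δx(mΔv) ≥ ℏ/2

The minimum uncertainty in velocity is:
Δv_min = ℏ/(2mΔx)
Δv_min = (1.055e-34 J·s) / (2 × 6.645e-27 kg × 3.830e-10 m)
Δv_min = 2.072e+01 m/s = 20.719 m/s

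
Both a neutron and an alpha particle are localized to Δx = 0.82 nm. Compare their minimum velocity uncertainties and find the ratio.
The neutron has the larger minimum velocity uncertainty, by a ratio of 4.0.

For both particles, Δp_min = ℏ/(2Δx) = 6.430e-26 kg·m/s (same for both).

The velocity uncertainty is Δv = Δp/m:
- neutron: Δv = 6.430e-26 / 1.675e-27 = 3.839e+01 m/s = 38.392 m/s
- alpha particle: Δv = 6.430e-26 / 6.645e-27 = 9.677e+00 m/s = 9.677 m/s

Ratio: 3.839e+01 / 9.677e+00 = 4.0

The lighter particle has larger velocity uncertainty because Δv ∝ 1/m.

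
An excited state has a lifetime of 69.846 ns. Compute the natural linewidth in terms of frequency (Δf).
1.139 MHz

Using the energy-time uncertainty principle and E = hf:
ΔEΔt ≥ ℏ/2
hΔf·Δt ≥ ℏ/2

The minimum frequency uncertainty is:
Δf = ℏ/(2hτ) = 1/(4πτ)
Δf = 1/(4π × 6.985e-08 s)
Δf = 1.139e+06 Hz = 1.139 MHz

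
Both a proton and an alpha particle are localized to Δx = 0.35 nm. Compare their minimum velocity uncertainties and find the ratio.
The proton has the larger minimum velocity uncertainty, by a ratio of 4.0.

For both particles, Δp_min = ℏ/(2Δx) = 1.507e-25 kg·m/s (same for both).

The velocity uncertainty is Δv = Δp/m:
- proton: Δv = 1.507e-25 / 1.673e-27 = 9.007e+01 m/s = 90.070 m/s
- alpha particle: Δv = 1.507e-25 / 6.645e-27 = 2.267e+01 m/s = 22.673 m/s

Ratio: 9.007e+01 / 2.267e+01 = 4.0

The lighter particle has larger velocity uncertainty because Δv ∝ 1/m.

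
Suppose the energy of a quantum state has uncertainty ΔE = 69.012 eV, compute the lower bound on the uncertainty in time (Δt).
4.769 as

Using the energy-time uncertainty principle:
ΔEΔt ≥ ℏ/2

The minimum uncertainty in time is:
Δt_min = ℏ/(2ΔE)
Δt_min = (1.055e-34 J·s) / (2 × 1.106e-17 J)
Δt_min = 4.769e-18 s = 4.769 as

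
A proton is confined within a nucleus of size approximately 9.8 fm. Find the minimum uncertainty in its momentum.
5.380 × 10^-21 kg·m/s

Using the Heisenberg uncertainty principle:
ΔxΔp ≥ ℏ/2

With Δx ≈ L = 9.800e-15 m (the confinement size):
Δp_min = ℏ/(2Δx)
Δp_min = (1.055e-34 J·s) / (2 × 9.800e-15 m)
Δp_min = 5.380e-21 kg·m/s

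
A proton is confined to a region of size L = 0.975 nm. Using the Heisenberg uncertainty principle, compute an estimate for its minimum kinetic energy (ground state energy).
5.457 μeV

Using the uncertainty principle to estimate ground state energy:

1. The position uncertainty is approximately the confinement size:
   Δx ≈ L = 9.750e-10 m

2. From ΔxΔp ≥ ℏ/2, the minimum momentum uncertainty is:
   Δp ≈ ℏ/(2L) = 5.408e-26 kg·m/s

3. The kinetic energy is approximately:
   KE ≈ (Δp)²/(2m) = (5.408e-26)²/(2 × 1.673e-27 kg)
   KE ≈ 8.743e-25 J = 5.457 μeV

This is an order-of-magnitude estimate of the ground state energy.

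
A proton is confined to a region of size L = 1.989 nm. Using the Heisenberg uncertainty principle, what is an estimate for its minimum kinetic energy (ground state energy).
1.311 μeV

Using the uncertainty principle to estimate ground state energy:

1. The position uncertainty is approximately the confinement size:
   Δx ≈ L = 1.989e-09 m

2. From ΔxΔp ≥ ℏ/2, the minimum momentum uncertainty is:
   Δp ≈ ℏ/(2L) = 2.651e-26 kg·m/s

3. The kinetic energy is approximately:
   KE ≈ (Δp)²/(2m) = (2.651e-26)²/(2 × 1.673e-27 kg)
   KE ≈ 2.101e-25 J = 1.311 μeV

This is an order-of-magnitude estimate of the ground state energy.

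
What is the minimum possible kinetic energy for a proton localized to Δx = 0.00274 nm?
690.960 meV

Localizing a particle requires giving it sufficient momentum uncertainty:

1. From uncertainty principle: Δp ≥ ℏ/(2Δx)
   Δp_min = (1.055e-34 J·s) / (2 × 2.740e-12 m)
   Δp_min = 1.924e-23 kg·m/s

2. This momentum uncertainty corresponds to kinetic energy:
   KE ≈ (Δp)²/(2m) = (1.924e-23)²/(2 × 1.673e-27 kg)
   KE = 1.107e-19 J = 690.960 meV

Tighter localization requires more energy.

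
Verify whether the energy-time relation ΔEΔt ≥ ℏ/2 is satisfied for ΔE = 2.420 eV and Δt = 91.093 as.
No, it violates the uncertainty relation.

Calculate the product ΔEΔt:
ΔE = 2.420 eV = 3.877e-19 J
ΔEΔt = (3.877e-19 J) × (9.109e-17 s)
ΔEΔt = 3.532e-35 J·s

Compare to the minimum allowed value ℏ/2:
ℏ/2 = 5.273e-35 J·s

Since ΔEΔt = 3.532e-35 J·s < 5.273e-35 J·s = ℏ/2,
this violates the uncertainty relation.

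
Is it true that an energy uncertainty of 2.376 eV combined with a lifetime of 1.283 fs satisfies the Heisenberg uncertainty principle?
Yes, it satisfies the uncertainty relation.

Calculate the product ΔEΔt:
ΔE = 2.376 eV = 3.807e-19 J
ΔEΔt = (3.807e-19 J) × (1.283e-15 s)
ΔEΔt = 4.884e-34 J·s

Compare to the minimum allowed value ℏ/2:
ℏ/2 = 5.273e-35 J·s

Since ΔEΔt = 4.884e-34 J·s ≥ 5.273e-35 J·s = ℏ/2,
this satisfies the uncertainty relation.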